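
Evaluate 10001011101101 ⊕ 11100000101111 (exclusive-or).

XOR: 1 when bits differ
  10001011101101
^ 11100000101111
----------------
  01101011000010
Decimal: 8941 ^ 14383 = 6850



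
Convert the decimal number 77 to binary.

Using repeated division by 2:
77 ÷ 2 = 38 remainder 1
38 ÷ 2 = 19 remainder 0
19 ÷ 2 = 9 remainder 1
9 ÷ 2 = 4 remainder 1
4 ÷ 2 = 2 remainder 0
2 ÷ 2 = 1 remainder 0
1 ÷ 2 = 0 remainder 1
Reading remainders bottom to top: 1001101



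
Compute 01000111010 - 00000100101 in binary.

Method 1 - Direct subtraction (column by column from the right: bit − bit − borrow-in; if negative, add 2 and borrow 1 from the next column):
borrow: 00000001010
        01000111010
-       00000100101
-------------------
        01000010101

Method 2 - Add two's complement:
Two's complement of 00000100101: invert → 11111011010, add 1 → 11111011011
  01000111010
+ 11111011011
-------------
 101000010101  (end carry out of the top bit = 1)
Discarding the end carry: 01000010101
Decimal check:
  01000111010 = 512 + 32 + 16 + 8 + 2 = 570
  00000100101 = 32 + 4 + 1 = 37
  570 - 37 = 533, and 01000010101 = 512 + 16 + 4 + 1 = 533 ✓



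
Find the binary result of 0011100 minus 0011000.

Method 1 - Direct subtraction (column by column from the right: bit − bit − borrow-in; if negative, add 2 and borrow 1 from the next column):
borrow: 0000000
        0011100
-       0011000
---------------
        0000100

Method 2 - Add two's complement:
Two's complement of 0011000: invert → 1100111, add 1 → 1101000
  0011100
+ 1101000
---------
 10000100  (end carry out of the top bit = 1)
Discarding the end carry: 0000100
Decimal check:
  0011100 = 16 + 8 + 4 = 28
  0011000 = 16 + 8 = 24
  28 - 24 = 4, and 0000100 = 4 ✓



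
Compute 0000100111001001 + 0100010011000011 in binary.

Add column by column from the right: bit + bit + carry-in; write the sum mod 2, carry 1 when the sum is 2 or 3.
carry:  0000001110000110
        0000100111001001
+       0100010011000011
------------------------
       00100111010001100
(the carry out of the leftmost column, 0, becomes the leading bit)
Decimal check:
  0000100111001001 = 2048 + 256 + 128 + 64 + 8 + 1 = 2505
  0100010011000011 = 16384 + 1024 + 128 + 64 + 2 + 1 = 17603
  2505 + 17603 = 20108, and 00100111010001100 = 16384 + 2048 + 1024 + 512 + 128 + 8 + 4 = 20108 ✓



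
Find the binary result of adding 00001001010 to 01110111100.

Add column by column from the right: bit + bit + carry-in; write the sum mod 2, carry 1 when the sum is 2 or 3.
carry:  11111110000
        00001001010
+       01110111100
-------------------
       010000000110
(the carry out of the leftmost column, 0, becomes the leading bit)
Decimal check:
  00001001010 = 64 + 8 + 2 = 74
  01110111100 = 512 + 256 + 128 + 32 + 16 + 8 + 4 = 956
  74 + 956 = 1030, and 010000000110 = 1024 + 4 + 2 = 1030 ✓



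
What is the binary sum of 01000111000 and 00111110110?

Add column by column from the right: bit + bit + carry-in; write the sum mod 2, carry 1 when the sum is 2 or 3.
carry:  11111100000
        01000111000
+       00111110110
-------------------
       010000101110
(the carry out of the leftmost column, 0, becomes the leading bit)
Decimal check:
  01000111000 = 512 + 32 + 16 + 8 = 568
  00111110110 = 256 + 128 + 64 + 32 + 16 + 4 + 2 = 502
  568 + 502 = 1070, and 010000101110 = 1024 + 32 + 8 + 4 + 2 = 1070 ✓



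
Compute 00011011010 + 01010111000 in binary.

Add column by column from the right: bit + bit + carry-in; write the sum mod 2, carry 1 when the sum is 2 or 3.
carry:  00111110000
        00011011010
+       01010111000
-------------------
       001110010010
(the carry out of the leftmost column, 0, becomes the leading bit)
Decimal check:
  00011011010 = 128 + 64 + 16 + 8 + 2 = 218
  01010111000 = 512 + 128 + 32 + 16 + 8 = 696
  218 + 696 = 914, and 001110010010 = 512 + 256 + 128 + 16 + 2 = 914 ✓



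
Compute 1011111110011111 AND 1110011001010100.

AND: 1 only when both bits are 1
  1011111110011111
& 1110011001010100
------------------
  1010011000010100
Decimal: 49055 & 58964 = 42516



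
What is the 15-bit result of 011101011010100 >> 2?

Original: 011101011010100 (decimal 15060)
Shift right by 2 positions
Drop the 2 low bits; fill with zeros on the left
Result: 000111010110101 (decimal 3765)
Equivalent: 15060 >> 2 = 15060 ÷ 2^2 = 3765



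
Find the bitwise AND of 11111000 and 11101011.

AND: 1 only when both bits are 1
  11111000
& 11101011
----------
  11101000
Decimal: 248 & 235 = 232



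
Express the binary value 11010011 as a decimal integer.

Sum of powers of 2 for each 1-bit:
2^0 + 2^1 + 2^4 + 2^6 + 2^7
= 1 + 2 + 16 + 64 + 128
= 211



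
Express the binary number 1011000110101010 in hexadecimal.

Group into 4-bit nibbles from right:
  1011 = B
  0001 = 1
  1010 = A
  1010 = A
Result: B1AA



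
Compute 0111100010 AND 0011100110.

AND: 1 only when both bits are 1
  0111100010
& 0011100110
------------
  0011100010
Decimal: 482 & 230 = 226



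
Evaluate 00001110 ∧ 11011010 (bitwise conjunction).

AND: 1 only when both bits are 1
  00001110
& 11011010
----------
  00001010
Decimal: 14 & 218 = 10



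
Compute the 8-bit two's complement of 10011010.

Original (sign bit 1, negative): 10011010
Step 1 - Invert all bits: 01100101
Step 2 - Add 1: 01100110
Verification: 10011010 + 01100110 = 100000000; discarding the end carry (carry out of the top bit) leaves the 8-bit value 00000000, as required for x + (-x)



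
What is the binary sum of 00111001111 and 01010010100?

Add column by column from the right: bit + bit + carry-in; write the sum mod 2, carry 1 when the sum is 2 or 3.
carry:  11100111000
        00111001111
+       01010010100
-------------------
       010001100011
(the carry out of the leftmost column, 0, becomes the leading bit)
Decimal check:
  00111001111 = 256 + 128 + 64 + 8 + 4 + 2 + 1 = 463
  01010010100 = 512 + 128 + 16 + 4 = 660
  463 + 660 = 1123, and 010001100011 = 1024 + 64 + 32 + 2 + 1 = 1123 ✓



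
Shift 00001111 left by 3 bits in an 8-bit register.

Original: 00001111 (decimal 15)
Shift left by 3 positions
Append 3 zeros on the right
Result: 01111000 (decimal 120)
Equivalent: 15 << 3 = 15 × 2^3 = 120



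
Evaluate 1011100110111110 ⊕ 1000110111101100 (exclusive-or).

XOR: 1 when bits differ
  1011100110111110
^ 1000110111101100
------------------
  0011010001010010
Decimal: 47550 ^ 36332 = 13394



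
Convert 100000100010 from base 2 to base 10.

Sum of powers of 2 for each 1-bit:
2^1 + 2^5 + 2^11
= 2 + 32 + 2048
= 2082



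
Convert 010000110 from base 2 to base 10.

Sum of powers of 2 for each 1-bit:
2^1 + 2^2 + 2^7
= 2 + 4 + 128
= 134



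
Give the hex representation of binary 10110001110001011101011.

Group into 4-bit nibbles from right:
  0101 = 5
  1000 = 8
  1110 = E
  0010 = 2
  1110 = E
  1011 = B
Result: 58E2EB



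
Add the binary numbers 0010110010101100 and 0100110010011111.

Add column by column from the right: bit + bit + carry-in; write the sum mod 2, carry 1 when the sum is 2 or 3.
carry:  0001100101111000
        0010110010101100
+       0100110010011111
------------------------
       00111100101001011
(the carry out of the leftmost column, 0, becomes the leading bit)
Decimal check:
  0010110010101100 = 8192 + 2048 + 1024 + 128 + 32 + 8 + 4 = 11436
  0100110010011111 = 16384 + 2048 + 1024 + 128 + 16 + 8 + 4 + 2 + 1 = 19615
  11436 + 19615 = 31051, and 00111100101001011 = 16384 + 8192 + 4096 + 2048 + 256 + 64 + 8 + 2 + 1 = 31051 ✓



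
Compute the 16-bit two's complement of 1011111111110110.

Original (sign bit 1, negative): 1011111111110110
Step 1 - Invert all bits: 0100000000001001
Step 2 - Add 1: 0100000000001010
Verification: 1011111111110110 + 0100000000001010 = 10000000000000000; discarding the end carry (carry out of the top bit) leaves the 16-bit value 0000000000000000, as required for x + (-x)



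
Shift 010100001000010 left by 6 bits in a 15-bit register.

Original: 010100001000010 (decimal 10306)
Shift left by 6 positions
Append 6 zeros on the right and drop the 6 high bits that overflow the 15-bit width
Result: 001000010000000 (decimal 4224)
Equivalent: 10306 << 6 = 10306 × 2^6 = 659584, truncated to 15 bits = 4224



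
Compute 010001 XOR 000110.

XOR: 1 when bits differ
  010001
^ 000110
--------
  010111
Decimal: 17 ^ 6 = 23



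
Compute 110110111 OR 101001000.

OR: 1 when either bit is 1
  110110111
| 101001000
-----------
  111111111
Decimal: 439 | 328 = 511



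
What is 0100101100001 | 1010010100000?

OR: 1 when either bit is 1
  0100101100001
| 1010010100000
---------------
  1110111100001
Decimal: 2401 | 5280 = 7649



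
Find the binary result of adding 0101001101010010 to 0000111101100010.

Add column by column from the right: bit + bit + carry-in; write the sum mod 2, carry 1 when the sum is 2 or 3.
carry:  0011111010000100
        0101001101010010
+       0000111101100010
------------------------
       00110001010110100
(the carry out of the leftmost column, 0, becomes the leading bit)
Decimal check:
  0101001101010010 = 16384 + 4096 + 512 + 256 + 64 + 16 + 2 = 21330
  0000111101100010 = 2048 + 1024 + 512 + 256 + 64 + 32 + 2 = 3938
  21330 + 3938 = 25268, and 00110001010110100 = 16384 + 8192 + 512 + 128 + 32 + 16 + 4 = 25268 ✓



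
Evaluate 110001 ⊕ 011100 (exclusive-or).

XOR: 1 when bits differ
  110001
^ 011100
--------
  101101
Decimal: 49 ^ 28 = 45



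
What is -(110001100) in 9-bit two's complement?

Original (sign bit 1, negative): 110001100
Step 1 - Invert all bits: 001110011
Step 2 - Add 1: 001110100
Verification: 110001100 + 001110100 = 1000000000; discarding the end carry (carry out of the top bit) leaves the 9-bit value 000000000, as required for x + (-x)



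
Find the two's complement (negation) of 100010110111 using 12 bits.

Original (sign bit 1, negative): 100010110111
Step 1 - Invert all bits: 011101001000
Step 2 - Add 1: 011101001001
Verification: 100010110111 + 011101001001 = 1000000000000; discarding the end carry (carry out of the top bit) leaves the 12-bit value 000000000000, as required for x + (-x)



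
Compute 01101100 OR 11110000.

OR: 1 when either bit is 1
  01101100
| 11110000
----------
  11111100
Decimal: 108 | 240 = 252



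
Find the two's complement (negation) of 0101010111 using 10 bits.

Original: 0101010111
Step 1 - Invert all bits: 1010101000
Step 2 - Add 1: 1010101001
Verification: 0101010111 + 1010101001 = 10000000000; discarding the end carry (carry out of the top bit) leaves the 10-bit value 0000000000, as required for x + (-x)



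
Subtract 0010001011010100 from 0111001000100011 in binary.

Method 1 - Direct subtraction (column by column from the right: bit − bit − borrow-in; if negative, add 2 and borrow 1 from the next column):
borrow: 0001111110111000
        0111001000100011
-       0010001011010100
------------------------
        0100111101001111

Method 2 - Add two's complement:
Two's complement of 0010001011010100: invert → 1101110100101011, add 1 → 1101110100101100
  0111001000100011
+ 1101110100101100
------------------
 10100111101001111  (end carry out of the top bit = 1)
Discarding the end carry: 0100111101001111
Decimal check:
  0111001000100011 = 16384 + 8192 + 4096 + 512 + 32 + 2 + 1 = 29219
  0010001011010100 = 8192 + 512 + 128 + 64 + 16 + 4 = 8916
  29219 - 8916 = 20303, and 0100111101001111 = 16384 + 2048 + 1024 + 512 + 256 + 64 + 8 + 4 + 2 + 1 = 20303 ✓



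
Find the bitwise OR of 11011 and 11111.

OR: 1 when either bit is 1
  11011
| 11111
-------
  11111
Decimal: 27 | 31 = 31



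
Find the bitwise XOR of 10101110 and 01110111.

XOR: 1 when bits differ
  10101110
^ 01110111
----------
  11011001
Decimal: 174 ^ 119 = 217



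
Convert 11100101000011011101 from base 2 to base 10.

Sum of powers of 2 for each 1-bit:
2^0 + 2^2 + 2^3 + 2^4 + 2^6 + 2^7 + 2^12 + 2^14 + 2^17 + 2^18 + 2^19
= 1 + 4 + 8 + 16 + 64 + 128 + 4096 + 16384 + 131072 + 262144 + 524288
= 938205



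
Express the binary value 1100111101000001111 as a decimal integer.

Sum of powers of 2 for each 1-bit:
2^0 + 2^1 + 2^2 + 2^3 + 2^9 + 2^11 + 2^12 + 2^13 + 2^14 + 2^17 + 2^18
= 1 + 2 + 4 + 8 + 512 + 2048 + 4096 + 8192 + 16384 + 131072 + 262144
= 424463



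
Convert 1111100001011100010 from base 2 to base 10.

Sum of powers of 2 for each 1-bit:
2^1 + 2^5 + 2^6 + 2^7 + 2^9 + 2^14 + 2^15 + 2^16 + 2^17 + 2^18
= 2 + 32 + 64 + 128 + 512 + 16384 + 32768 + 65536 + 131072 + 262144
= 508642



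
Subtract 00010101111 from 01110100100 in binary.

Method 1 - Direct subtraction (column by column from the right: bit − bit − borrow-in; if negative, add 2 and borrow 1 from the next column):
borrow: 00111111110
        01110100100
-       00010101111
-------------------
        01011110101

Method 2 - Add two's complement:
Two's complement of 00010101111: invert → 11101010000, add 1 → 11101010001
  01110100100
+ 11101010001
-------------
 101011110101  (end carry out of the top bit = 1)
Discarding the end carry: 01011110101
Decimal check:
  01110100100 = 512 + 256 + 128 + 32 + 4 = 932
  00010101111 = 128 + 32 + 8 + 4 + 2 + 1 = 175
  932 - 175 = 757, and 01011110101 = 512 + 128 + 64 + 32 + 16 + 4 + 1 = 757 ✓



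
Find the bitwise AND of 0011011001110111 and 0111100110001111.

AND: 1 only when both bits are 1
  0011011001110111
& 0111100110001111
------------------
  0011000000000111
Decimal: 13943 & 31119 = 12295



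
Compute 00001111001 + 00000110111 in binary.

Add column by column from the right: bit + bit + carry-in; write the sum mod 2, carry 1 when the sum is 2 or 3.
carry:  00011111110
        00001111001
+       00000110111
-------------------
       000010110000
(the carry out of the leftmost column, 0, becomes the leading bit)
Decimal check:
  00001111001 = 64 + 32 + 16 + 8 + 1 = 121
  00000110111 = 32 + 16 + 4 + 2 + 1 = 55
  121 + 55 = 176, and 000010110000 = 128 + 32 + 16 = 176 ✓



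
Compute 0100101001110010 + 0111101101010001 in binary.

Add column by column from the right: bit + bit + carry-in; write the sum mod 2, carry 1 when the sum is 2 or 3.
carry:  1111010011100000
        0100101001110010
+       0111101101010001
------------------------
       01100010111000011
(the carry out of the leftmost column, 0, becomes the leading bit)
Decimal check:
  0100101001110010 = 16384 + 2048 + 512 + 64 + 32 + 16 + 2 = 19058
  0111101101010001 = 16384 + 8192 + 4096 + 2048 + 512 + 256 + 64 + 16 + 1 = 31569
  19058 + 31569 = 50627, and 01100010111000011 = 32768 + 16384 + 1024 + 256 + 128 + 64 + 2 + 1 = 50627 ✓



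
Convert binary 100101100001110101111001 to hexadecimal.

Group into 4-bit nibbles from right:
  1001 = 9
  0110 = 6
  0001 = 1
  1101 = D
  0111 = 7
  1001 = 9
Result: 961D79



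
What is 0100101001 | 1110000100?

OR: 1 when either bit is 1
  0100101001
| 1110000100
------------
  1110101101
Decimal: 297 | 900 = 941



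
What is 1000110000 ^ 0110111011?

XOR: 1 when bits differ
  1000110000
^ 0110111011
------------
  1110001011
Decimal: 560 ^ 443 = 907



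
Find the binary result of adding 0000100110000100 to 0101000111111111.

Add column by column from the right: bit + bit + carry-in; write the sum mod 2, carry 1 when the sum is 2 or 3.
carry:  0000001111111000
        0000100110000100
+       0101000111111111
------------------------
       00101101110000011
(the carry out of the leftmost column, 0, becomes the leading bit)
Decimal check:
  0000100110000100 = 2048 + 256 + 128 + 4 = 2436
  0101000111111111 = 16384 + 4096 + 256 + 128 + 64 + 32 + 16 + 8 + 4 + 2 + 1 = 20991
  2436 + 20991 = 23427, and 00101101110000011 = 16384 + 4096 + 2048 + 512 + 256 + 128 + 2 + 1 = 23427 ✓



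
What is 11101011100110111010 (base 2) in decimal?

Sum of powers of 2 for each 1-bit:
2^1 + 2^3 + 2^4 + 2^5 + 2^7 + 2^8 + 2^11 + 2^12 + 2^13 + 2^15 + 2^17 + 2^18 + 2^19
= 2 + 8 + 16 + 32 + 128 + 256 + 2048 + 4096 + 8192 + 32768 + 131072 + 262144 + 524288
= 965050



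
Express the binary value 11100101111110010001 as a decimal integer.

Sum of powers of 2 for each 1-bit:
2^0 + 2^4 + 2^7 + 2^8 + 2^9 + 2^10 + 2^11 + 2^12 + 2^14 + 2^17 + 2^18 + 2^19
= 1 + 16 + 128 + 256 + 512 + 1024 + 2048 + 4096 + 16384 + 131072 + 262144 + 524288
= 941969



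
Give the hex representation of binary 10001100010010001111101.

Group into 4-bit nibbles from right:
  0100 = 4
  0110 = 6
  0010 = 2
  0100 = 4
  0111 = 7
  1101 = D
Result: 46247D



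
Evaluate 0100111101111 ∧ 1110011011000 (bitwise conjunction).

AND: 1 only when both bits are 1
  0100111101111
& 1110011011000
---------------
  0100011001000
Decimal: 2543 & 7384 = 2248



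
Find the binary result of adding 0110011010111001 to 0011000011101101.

Add column by column from the right: bit + bit + carry-in; write the sum mod 2, carry 1 when the sum is 2 or 3.
carry:  1100000111110010
        0110011010111001
+       0011000011101101
------------------------
       01001011110100110
(the carry out of the leftmost column, 0, becomes the leading bit)
Decimal check:
  0110011010111001 = 16384 + 8192 + 1024 + 512 + 128 + 32 + 16 + 8 + 1 = 26297
  0011000011101101 = 8192 + 4096 + 128 + 64 + 32 + 8 + 4 + 1 = 12525
  26297 + 12525 = 38822, and 01001011110100110 = 32768 + 4096 + 1024 + 512 + 256 + 128 + 32 + 4 + 2 = 38822 ✓



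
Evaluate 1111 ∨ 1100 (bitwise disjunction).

OR: 1 when either bit is 1
  1111
| 1100
------
  1111
Decimal: 15 | 12 = 15



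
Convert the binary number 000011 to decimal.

Sum of powers of 2 for each 1-bit:
2^0 + 2^1
= 1 + 2
= 3



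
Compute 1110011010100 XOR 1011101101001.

XOR: 1 when bits differ
  1110011010100
^ 1011101101001
---------------
  0101110111101
Decimal: 7380 ^ 5993 = 3005



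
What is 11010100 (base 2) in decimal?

Sum of powers of 2 for each 1-bit:
2^2 + 2^4 + 2^6 + 2^7
= 4 + 16 + 64 + 128
= 212



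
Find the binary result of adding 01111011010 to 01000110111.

Add column by column from the right: bit + bit + carry-in; write the sum mod 2, carry 1 when the sum is 2 or 3.
carry:  11111111100
        01111011010
+       01000110111
-------------------
       011000010001
(the carry out of the leftmost column, 0, becomes the leading bit)
Decimal check:
  01111011010 = 512 + 256 + 128 + 64 + 16 + 8 + 2 = 986
  01000110111 = 512 + 32 + 16 + 4 + 2 + 1 = 567
  986 + 567 = 1553, and 011000010001 = 1024 + 512 + 16 + 1 = 1553 ✓



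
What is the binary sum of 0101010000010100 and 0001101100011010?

Add column by column from the right: bit + bit + carry-in; write the sum mod 2, carry 1 when the sum is 2 or 3.
carry:  0010000000100000
        0101010000010100
+       0001101100011010
------------------------
       00110111100101110
(the carry out of the leftmost column, 0, becomes the leading bit)
Decimal check:
  0101010000010100 = 16384 + 4096 + 1024 + 16 + 4 = 21524
  0001101100011010 = 4096 + 2048 + 512 + 256 + 16 + 8 + 2 = 6938
  21524 + 6938 = 28462, and 00110111100101110 = 16384 + 8192 + 2048 + 1024 + 512 + 256 + 32 + 8 + 4 + 2 = 28462 ✓



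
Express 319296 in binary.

Using repeated division by 2:
319296 ÷ 2 = 159648 remainder 0
159648 ÷ 2 = 79824 remainder 0
79824 ÷ 2 = 39912 remainder 0
39912 ÷ 2 = 19956 remainder 0
19956 ÷ 2 = 9978 remainder 0
9978 ÷ 2 = 4989 remainder 0
4989 ÷ 2 = 2494 remainder 1
2494 ÷ 2 = 1247 remainder 0
1247 ÷ 2 = 623 remainder 1
623 ÷ 2 = 311 remainder 1
311 ÷ 2 = 155 remainder 1
155 ÷ 2 = 77 remainder 1
77 ÷ 2 = 38 remainder 1
38 ÷ 2 = 19 remainder 0
19 ÷ 2 = 9 remainder 1
9 ÷ 2 = 4 remainder 1
4 ÷ 2 = 2 remainder 0
2 ÷ 2 = 1 remainder 0
1 ÷ 2 = 0 remainder 1
Reading remainders bottom to top: 1001101111101000000



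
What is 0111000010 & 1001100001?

AND: 1 only when both bits are 1
  0111000010
& 1001100001
------------
  0001000000
Decimal: 450 & 609 = 64



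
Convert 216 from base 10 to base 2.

Using repeated division by 2:
216 ÷ 2 = 108 remainder 0
108 ÷ 2 = 54 remainder 0
54 ÷ 2 = 27 remainder 0
27 ÷ 2 = 13 remainder 1
13 ÷ 2 = 6 remainder 1
6 ÷ 2 = 3 remainder 0
3 ÷ 2 = 1 remainder 1
1 ÷ 2 = 0 remainder 1
Reading remainders bottom to top: 11011000



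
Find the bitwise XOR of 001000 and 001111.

XOR: 1 when bits differ
  001000
^ 001111
--------
  000111
Decimal: 8 ^ 15 = 7



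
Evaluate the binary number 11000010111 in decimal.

Sum of powers of 2 for each 1-bit:
2^0 + 2^1 + 2^2 + 2^4 + 2^9 + 2^10
= 1 + 2 + 4 + 16 + 512 + 1024
= 1559



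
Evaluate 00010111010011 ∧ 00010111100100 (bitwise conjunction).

AND: 1 only when both bits are 1
  00010111010011
& 00010111100100
----------------
  00010111000000
Decimal: 1491 & 1508 = 1472



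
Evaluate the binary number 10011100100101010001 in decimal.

Sum of powers of 2 for each 1-bit:
2^0 + 2^4 + 2^6 + 2^8 + 2^11 + 2^14 + 2^15 + 2^16 + 2^19
= 1 + 16 + 64 + 256 + 2048 + 16384 + 32768 + 65536 + 524288
= 641361



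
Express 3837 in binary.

Using repeated division by 2:
3837 ÷ 2 = 1918 remainder 1
1918 ÷ 2 = 959 remainder 0
959 ÷ 2 = 479 remainder 1
479 ÷ 2 = 239 remainder 1
239 ÷ 2 = 119 remainder 1
119 ÷ 2 = 59 remainder 1
59 ÷ 2 = 29 remainder 1
29 ÷ 2 = 14 remainder 1
14 ÷ 2 = 7 remainder 0
7 ÷ 2 = 3 remainder 1
3 ÷ 2 = 1 remainder 1
1 ÷ 2 = 0 remainder 1
Reading remainders bottom to top: 111011111101



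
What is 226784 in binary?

Using repeated division by 2:
226784 ÷ 2 = 113392 remainder 0
113392 ÷ 2 = 56696 remainder 0
56696 ÷ 2 = 28348 remainder 0
28348 ÷ 2 = 14174 remainder 0
14174 ÷ 2 = 7087 remainder 0
7087 ÷ 2 = 3543 remainder 1
3543 ÷ 2 = 1771 remainder 1
1771 ÷ 2 = 885 remainder 1
885 ÷ 2 = 442 remainder 1
442 ÷ 2 = 221 remainder 0
221 ÷ 2 = 110 remainder 1
110 ÷ 2 = 55 remainder 0
55 ÷ 2 = 27 remainder 1
27 ÷ 2 = 13 remainder 1
13 ÷ 2 = 6 remainder 1
6 ÷ 2 = 3 remainder 0
3 ÷ 2 = 1 remainder 1
1 ÷ 2 = 0 remainder 1
Reading remainders bottom to top: 110111010111100000



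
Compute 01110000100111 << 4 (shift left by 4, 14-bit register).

Original: 01110000100111 (decimal 7207)
Shift left by 4 positions
Append 4 zeros on the right and drop the 4 high bits that overflow the 14-bit width
Result: 00001001110000 (decimal 624)
Equivalent: 7207 << 4 = 7207 × 2^4 = 115312, truncated to 14 bits = 624



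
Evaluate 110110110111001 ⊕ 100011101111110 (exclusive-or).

XOR: 1 when bits differ
  110110110111001
^ 100011101111110
-----------------
  010101011000111
Decimal: 28089 ^ 18302 = 10951



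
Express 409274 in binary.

Using repeated division by 2:
409274 ÷ 2 = 204637 remainder 0
204637 ÷ 2 = 102318 remainder 1
102318 ÷ 2 = 51159 remainder 0
51159 ÷ 2 = 25579 remainder 1
25579 ÷ 2 = 12789 remainder 1
12789 ÷ 2 = 6394 remainder 1
6394 ÷ 2 = 3197 remainder 0
3197 ÷ 2 = 1598 remainder 1
1598 ÷ 2 = 799 remainder 0
799 ÷ 2 = 399 remainder 1
399 ÷ 2 = 199 remainder 1
199 ÷ 2 = 99 remainder 1
99 ÷ 2 = 49 remainder 1
49 ÷ 2 = 24 remainder 1
24 ÷ 2 = 12 remainder 0
12 ÷ 2 = 6 remainder 0
6 ÷ 2 = 3 remainder 0
3 ÷ 2 = 1 remainder 1
1 ÷ 2 = 0 remainder 1
Reading remainders bottom to top: 1100011111010111010



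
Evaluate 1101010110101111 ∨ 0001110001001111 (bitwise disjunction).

OR: 1 when either bit is 1
  1101010110101111
| 0001110001001111
------------------
  1101110111101111
Decimal: 54703 | 7247 = 56815



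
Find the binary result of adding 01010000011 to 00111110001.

Add column by column from the right: bit + bit + carry-in; write the sum mod 2, carry 1 when the sum is 2 or 3.
carry:  11100000110
        01010000011
+       00111110001
-------------------
       010001110100
(the carry out of the leftmost column, 0, becomes the leading bit)
Decimal check:
  01010000011 = 512 + 128 + 2 + 1 = 643
  00111110001 = 256 + 128 + 64 + 32 + 16 + 1 = 497
  643 + 497 = 1140, and 010001110100 = 1024 + 64 + 32 + 16 + 4 = 1140 ✓



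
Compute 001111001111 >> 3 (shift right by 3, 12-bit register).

Original: 001111001111 (decimal 975)
Shift right by 3 positions
Drop the 3 low bits; fill with zeros on the left
Result: 000001111001 (decimal 121)
Equivalent: 975 >> 3 = 975 ÷ 2^3 = 121



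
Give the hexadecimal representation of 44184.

Using repeated division by 16 (digits 10–15 are A–F):
44184 ÷ 16 = 2761 remainder 8
2761 ÷ 16 = 172 remainder 9
172 ÷ 16 = 10 remainder 12 (C)
10 ÷ 16 = 0 remainder 10 (A)
Reading remainders bottom to top: AC98



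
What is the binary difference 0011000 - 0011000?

Method 1 - Direct subtraction (column by column from the right: bit − bit − borrow-in; if negative, add 2 and borrow 1 from the next column):
borrow: 0000000
        0011000
-       0011000
---------------
        0000000

Method 2 - Add two's complement:
Two's complement of 0011000: invert → 1100111, add 1 → 1101000
  0011000
+ 1101000
---------
 10000000  (end carry out of the top bit = 1)
Discarding the end carry: 0000000
Decimal check:
  0011000 = 16 + 8 = 24
  0011000 = 16 + 8 = 24
  24 - 24 = 0, and 0000000 = 0 ✓



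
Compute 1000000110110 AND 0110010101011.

AND: 1 only when both bits are 1
  1000000110110
& 0110010101011
---------------
  0000000100010
Decimal: 4150 & 3243 = 34



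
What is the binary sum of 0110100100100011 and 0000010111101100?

Add column by column from the right: bit + bit + carry-in; write the sum mod 2, carry 1 when the sum is 2 or 3.
carry:  0000001111000000
        0110100100100011
+       0000010111101100
------------------------
       00110111100001111
(the carry out of the leftmost column, 0, becomes the leading bit)
Decimal check:
  0110100100100011 = 16384 + 8192 + 2048 + 256 + 32 + 2 + 1 = 26915
  0000010111101100 = 1024 + 256 + 128 + 64 + 32 + 8 + 4 = 1516
  26915 + 1516 = 28431, and 00110111100001111 = 16384 + 8192 + 2048 + 1024 + 512 + 256 + 8 + 4 + 2 + 1 = 28431 ✓



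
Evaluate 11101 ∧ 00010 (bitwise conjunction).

AND: 1 only when both bits are 1
  11101
& 00010
-------
  00000
Decimal: 29 & 2 = 0



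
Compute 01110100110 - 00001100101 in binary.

Method 1 - Direct subtraction (column by column from the right: bit − bit − borrow-in; if negative, add 2 and borrow 1 from the next column):
borrow: 00010000010
        01110100110
-       00001100101
-------------------
        01101000001

Method 2 - Add two's complement:
Two's complement of 00001100101: invert → 11110011010, add 1 → 11110011011
  01110100110
+ 11110011011
-------------
 101101000001  (end carry out of the top bit = 1)
Discarding the end carry: 01101000001
Decimal check:
  01110100110 = 512 + 256 + 128 + 32 + 4 + 2 = 934
  00001100101 = 64 + 32 + 4 + 1 = 101
  934 - 101 = 833, and 01101000001 = 512 + 256 + 64 + 1 = 833 ✓



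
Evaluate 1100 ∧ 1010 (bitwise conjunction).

AND: 1 only when both bits are 1
  1100
& 1010
------
  1000
Decimal: 12 & 10 = 8



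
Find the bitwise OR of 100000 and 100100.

OR: 1 when either bit is 1
  100000
| 100100
--------
  100100
Decimal: 32 | 36 = 36



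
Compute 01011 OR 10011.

OR: 1 when either bit is 1
  01011
| 10011
-------
  11011
Decimal: 11 | 19 = 27



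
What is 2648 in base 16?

Using repeated division by 16 (digits 10–15 are A–F):
2648 ÷ 16 = 165 remainder 8
165 ÷ 16 = 10 remainder 5
10 ÷ 16 = 0 remainder 10 (A)
Reading remainders bottom to top: A58



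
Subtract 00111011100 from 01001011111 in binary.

Method 1 - Direct subtraction (column by column from the right: bit − bit − borrow-in; if negative, add 2 and borrow 1 from the next column):
borrow: 01100000000
        01001011111
-       00111011100
-------------------
        00010000011

Method 2 - Add two's complement:
Two's complement of 00111011100: invert → 11000100011, add 1 → 11000100100
  01001011111
+ 11000100100
-------------
 100010000011  (end carry out of the top bit = 1)
Discarding the end carry: 00010000011
Decimal check:
  01001011111 = 512 + 64 + 16 + 8 + 4 + 2 + 1 = 607
  00111011100 = 256 + 128 + 64 + 16 + 8 + 4 = 476
  607 - 476 = 131, and 00010000011 = 128 + 2 + 1 = 131 ✓



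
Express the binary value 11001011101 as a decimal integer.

Sum of powers of 2 for each 1-bit:
2^0 + 2^2 + 2^3 + 2^4 + 2^6 + 2^9 + 2^10
= 1 + 4 + 8 + 16 + 64 + 512 + 1024
= 1629



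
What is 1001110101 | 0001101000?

OR: 1 when either bit is 1
  1001110101
| 0001101000
------------
  1001111101
Decimal: 629 | 104 = 637



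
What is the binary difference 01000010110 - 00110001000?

Method 1 - Direct subtraction (column by column from the right: bit − bit − borrow-in; if negative, add 2 and borrow 1 from the next column):
borrow: 01100010000
        01000010110
-       00110001000
-------------------
        00010001110

Method 2 - Add two's complement:
Two's complement of 00110001000: invert → 11001110111, add 1 → 11001111000
  01000010110
+ 11001111000
-------------
 100010001110  (end carry out of the top bit = 1)
Discarding the end carry: 00010001110
Decimal check:
  01000010110 = 512 + 16 + 4 + 2 = 534
  00110001000 = 256 + 128 + 8 = 392
  534 - 392 = 142, and 00010001110 = 128 + 8 + 4 + 2 = 142 ✓



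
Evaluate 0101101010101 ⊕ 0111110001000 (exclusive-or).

XOR: 1 when bits differ
  0101101010101
^ 0111110001000
---------------
  0010011011101
Decimal: 2901 ^ 3976 = 1245



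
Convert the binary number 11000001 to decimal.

Sum of powers of 2 for each 1-bit:
2^0 + 2^6 + 2^7
= 1 + 64 + 128
= 193



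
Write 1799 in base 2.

Using repeated division by 2:
1799 ÷ 2 = 899 remainder 1
899 ÷ 2 = 449 remainder 1
449 ÷ 2 = 224 remainder 1
224 ÷ 2 = 112 remainder 0
112 ÷ 2 = 56 remainder 0
56 ÷ 2 = 28 remainder 0
28 ÷ 2 = 14 remainder 0
14 ÷ 2 = 7 remainder 0
7 ÷ 2 = 3 remainder 1
3 ÷ 2 = 1 remainder 1
1 ÷ 2 = 0 remainder 1
Reading remainders bottom to top: 11100000111



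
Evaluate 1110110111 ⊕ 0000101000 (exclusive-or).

XOR: 1 when bits differ
  1110110111
^ 0000101000
------------
  1110011111
Decimal: 951 ^ 40 = 927



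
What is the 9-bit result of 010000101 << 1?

Original: 010000101 (decimal 133)
Shift left by 1 position
Append 1 zero on the right
Result: 100001010 (decimal 266)
Equivalent: 133 << 1 = 133 × 2^1 = 266



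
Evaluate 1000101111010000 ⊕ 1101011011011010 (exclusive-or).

XOR: 1 when bits differ
  1000101111010000
^ 1101011011011010
------------------
  0101110100001010
Decimal: 35792 ^ 55002 = 23818



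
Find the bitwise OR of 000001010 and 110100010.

OR: 1 when either bit is 1
  000001010
| 110100010
-----------
  110101010
Decimal: 10 | 418 = 426



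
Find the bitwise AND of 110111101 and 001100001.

AND: 1 only when both bits are 1
  110111101
& 001100001
-----------
  000100001
Decimal: 445 & 97 = 33



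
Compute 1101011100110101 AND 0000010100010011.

AND: 1 only when both bits are 1
  1101011100110101
& 0000010100010011
------------------
  0000010100010001
Decimal: 55093 & 1299 = 1297



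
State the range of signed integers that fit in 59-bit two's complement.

For 59-bit two's complement:
Minimum: -2^58 = -288230376151711744
Maximum: 2^58 - 1 = 288230376151711743



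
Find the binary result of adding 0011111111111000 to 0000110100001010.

Add column by column from the right: bit + bit + carry-in; write the sum mod 2, carry 1 when the sum is 2 or 3.
carry:  0111111111110000
        0011111111111000
+       0000110100001010
------------------------
       00100110100000010
(the carry out of the leftmost column, 0, becomes the leading bit)
Decimal check:
  0011111111111000 = 8192 + 4096 + 2048 + 1024 + 512 + 256 + 128 + 64 + 32 + 16 + 8 = 16376
  0000110100001010 = 2048 + 1024 + 256 + 8 + 2 = 3338
  16376 + 3338 = 19714, and 00100110100000010 = 16384 + 2048 + 1024 + 256 + 2 = 19714 ✓



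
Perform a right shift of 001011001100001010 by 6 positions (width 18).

Original: 001011001100001010 (decimal 45834)
Shift right by 6 positions
Drop the 6 low bits; fill with zeros on the left
Result: 000000001011001100 (decimal 716)
Equivalent: 45834 >> 6 = 45834 ÷ 2^6 = 716



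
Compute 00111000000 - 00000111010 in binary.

Method 1 - Direct subtraction (column by column from the right: bit − bit − borrow-in; if negative, add 2 and borrow 1 from the next column):
borrow: 00001111100
        00111000000
-       00000111010
-------------------
        00110000110

Method 2 - Add two's complement:
Two's complement of 00000111010: invert → 11111000101, add 1 → 11111000110
  00111000000
+ 11111000110
-------------
 100110000110  (end carry out of the top bit = 1)
Discarding the end carry: 00110000110
Decimal check:
  00111000000 = 256 + 128 + 64 = 448
  00000111010 = 32 + 16 + 8 + 2 = 58
  448 - 58 = 390, and 00110000110 = 256 + 128 + 4 + 2 = 390 ✓



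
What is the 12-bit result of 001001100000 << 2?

Original: 001001100000 (decimal 608)
Shift left by 2 positions
Append 2 zeros on the right
Result: 100110000000 (decimal 2432)
Equivalent: 608 << 2 = 608 × 2^2 = 2432



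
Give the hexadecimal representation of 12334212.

Using repeated division by 16 (digits 10–15 are A–F):
12334212 ÷ 16 = 770888 remainder 4
770888 ÷ 16 = 48180 remainder 8
48180 ÷ 16 = 3011 remainder 4
3011 ÷ 16 = 188 remainder 3
188 ÷ 16 = 11 remainder 12 (C)
11 ÷ 16 = 0 remainder 11 (B)
Reading remainders bottom to top: BC3484



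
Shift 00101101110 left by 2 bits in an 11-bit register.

Original: 00101101110 (decimal 366)
Shift left by 2 positions
Append 2 zeros on the right
Result: 10110111000 (decimal 1464)
Equivalent: 366 << 2 = 366 × 2^2 = 1464



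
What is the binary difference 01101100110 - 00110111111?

Method 1 - Direct subtraction (column by column from the right: bit − bit − borrow-in; if negative, add 2 and borrow 1 from the next column):
borrow: 01101111110
        01101100110
-       00110111111
-------------------
        00110100111

Method 2 - Add two's complement:
Two's complement of 00110111111: invert → 11001000000, add 1 → 11001000001
  01101100110
+ 11001000001
-------------
 100110100111  (end carry out of the top bit = 1)
Discarding the end carry: 00110100111
Decimal check:
  01101100110 = 512 + 256 + 64 + 32 + 4 + 2 = 870
  00110111111 = 256 + 128 + 32 + 16 + 8 + 4 + 2 + 1 = 447
  870 - 447 = 423, and 00110100111 = 256 + 128 + 32 + 4 + 2 + 1 = 423 ✓



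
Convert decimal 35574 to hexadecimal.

Using repeated division by 16 (digits 10–15 are A–F):
35574 ÷ 16 = 2223 remainder 6
2223 ÷ 16 = 138 remainder 15 (F)
138 ÷ 16 = 8 remainder 10 (A)
8 ÷ 16 = 0 remainder 8
Reading remainders bottom to top: 8AF6



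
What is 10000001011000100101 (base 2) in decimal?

Sum of powers of 2 for each 1-bit:
2^0 + 2^2 + 2^5 + 2^9 + 2^10 + 2^12 + 2^19
= 1 + 4 + 32 + 512 + 1024 + 4096 + 524288
= 529957



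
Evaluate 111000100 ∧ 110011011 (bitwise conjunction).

AND: 1 only when both bits are 1
  111000100
& 110011011
-----------
  110000000
Decimal: 452 & 411 = 384



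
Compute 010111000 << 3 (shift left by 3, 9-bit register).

Original: 010111000 (decimal 184)
Shift left by 3 positions
Append 3 zeros on the right and drop the 3 high bits that overflow the 9-bit width
Result: 111000000 (decimal 448)
Equivalent: 184 << 3 = 184 × 2^3 = 1472, truncated to 9 bits = 448



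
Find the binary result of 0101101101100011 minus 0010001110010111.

Method 1 - Direct subtraction (column by column from the right: bit − bit − borrow-in; if negative, add 2 and borrow 1 from the next column):
borrow: 0100111100111000
        0101101101100011
-       0010001110010111
------------------------
        0011011111001100

Method 2 - Add two's complement:
Two's complement of 0010001110010111: invert → 1101110001101000, add 1 → 1101110001101001
  0101101101100011
+ 1101110001101001
------------------
 10011011111001100  (end carry out of the top bit = 1)
Discarding the end carry: 0011011111001100
Decimal check:
  0101101101100011 = 16384 + 4096 + 2048 + 512 + 256 + 64 + 32 + 2 + 1 = 23395
  0010001110010111 = 8192 + 512 + 256 + 128 + 16 + 4 + 2 + 1 = 9111
  23395 - 9111 = 14284, and 0011011111001100 = 8192 + 4096 + 1024 + 512 + 256 + 128 + 64 + 8 + 4 = 14284 ✓



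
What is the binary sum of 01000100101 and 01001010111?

Add column by column from the right: bit + bit + carry-in; write the sum mod 2, carry 1 when the sum is 2 or 3.
carry:  10000001110
        01000100101
+       01001010111
-------------------
       010001111100
(the carry out of the leftmost column, 0, becomes the leading bit)
Decimal check:
  01000100101 = 512 + 32 + 4 + 1 = 549
  01001010111 = 512 + 64 + 16 + 4 + 2 + 1 = 599
  549 + 599 = 1148, and 010001111100 = 1024 + 64 + 32 + 16 + 8 + 4 = 1148 ✓



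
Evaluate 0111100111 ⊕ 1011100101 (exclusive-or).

XOR: 1 when bits differ
  0111100111
^ 1011100101
------------
  1100000010
Decimal: 487 ^ 741 = 770



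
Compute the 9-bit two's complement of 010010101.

Original: 010010101
Step 1 - Invert all bits: 101101010
Step 2 - Add 1: 101101011
Verification: 010010101 + 101101011 = 1000000000; discarding the end carry (carry out of the top bit) leaves the 9-bit value 000000000, as required for x + (-x)



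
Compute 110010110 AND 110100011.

AND: 1 only when both bits are 1
  110010110
& 110100011
-----------
  110000010
Decimal: 406 & 419 = 386



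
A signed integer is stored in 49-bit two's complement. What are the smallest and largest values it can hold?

For 49-bit two's complement:
Minimum: -2^48 = -281474976710656
Maximum: 2^48 - 1 = 281474976710655



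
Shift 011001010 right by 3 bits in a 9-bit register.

Original: 011001010 (decimal 202)
Shift right by 3 positions
Drop the 3 low bits; fill with zeros on the left
Result: 000011001 (decimal 25)
Equivalent: 202 >> 3 = 202 ÷ 2^3 = 25



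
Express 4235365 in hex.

Using repeated division by 16 (digits 10–15 are A–F):
4235365 ÷ 16 = 264710 remainder 5
264710 ÷ 16 = 16544 remainder 6
16544 ÷ 16 = 1034 remainder 0
1034 ÷ 16 = 64 remainder 10 (A)
64 ÷ 16 = 4 remainder 0
4 ÷ 16 = 0 remainder 4
Reading remainders bottom to top: 40A065



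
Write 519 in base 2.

Using repeated division by 2:
519 ÷ 2 = 259 remainder 1
259 ÷ 2 = 129 remainder 1
129 ÷ 2 = 64 remainder 1
64 ÷ 2 = 32 remainder 0
32 ÷ 2 = 16 remainder 0
16 ÷ 2 = 8 remainder 0
8 ÷ 2 = 4 remainder 0
4 ÷ 2 = 2 remainder 0
2 ÷ 2 = 1 remainder 0
1 ÷ 2 = 0 remainder 1
Reading remainders bottom to top: 1000000111



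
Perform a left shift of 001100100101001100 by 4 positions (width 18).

Original: 001100100101001100 (decimal 51532)
Shift left by 4 positions
Append 4 zeros on the right and drop the 4 high bits that overflow the 18-bit width
Result: 001001010011000000 (decimal 38080)
Equivalent: 51532 << 4 = 51532 × 2^4 = 824512, truncated to 18 bits = 38080



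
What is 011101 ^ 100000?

XOR: 1 when bits differ
  011101
^ 100000
--------
  111101
Decimal: 29 ^ 32 = 61



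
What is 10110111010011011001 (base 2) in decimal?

Sum of powers of 2 for each 1-bit:
2^0 + 2^3 + 2^4 + 2^6 + 2^7 + 2^10 + 2^12 + 2^13 + 2^14 + 2^16 + 2^17 + 2^19
= 1 + 8 + 16 + 64 + 128 + 1024 + 4096 + 8192 + 16384 + 65536 + 131072 + 524288
= 750809



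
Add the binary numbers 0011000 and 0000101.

Add column by column from the right: bit + bit + carry-in; write the sum mod 2, carry 1 when the sum is 2 or 3.
carry:  0000000
        0011000
+       0000101
---------------
       00011101
(the carry out of the leftmost column, 0, becomes the leading bit)
Decimal check:
  0011000 = 16 + 8 = 24
  0000101 = 4 + 1 = 5
  24 + 5 = 29, and 00011101 = 16 + 8 + 4 + 1 = 29 ✓



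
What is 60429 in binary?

Using repeated division by 2:
60429 ÷ 2 = 30214 remainder 1
30214 ÷ 2 = 15107 remainder 0
15107 ÷ 2 = 7553 remainder 1
7553 ÷ 2 = 3776 remainder 1
3776 ÷ 2 = 1888 remainder 0
1888 ÷ 2 = 944 remainder 0
944 ÷ 2 = 472 remainder 0
472 ÷ 2 = 236 remainder 0
236 ÷ 2 = 118 remainder 0
118 ÷ 2 = 59 remainder 0
59 ÷ 2 = 29 remainder 1
29 ÷ 2 = 14 remainder 1
14 ÷ 2 = 7 remainder 0
7 ÷ 2 = 3 remainder 1
3 ÷ 2 = 1 remainder 1
1 ÷ 2 = 0 remainder 1
Reading remainders bottom to top: 1110110000001101

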